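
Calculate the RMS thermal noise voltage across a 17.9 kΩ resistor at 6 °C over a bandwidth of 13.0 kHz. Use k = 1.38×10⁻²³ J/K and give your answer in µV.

1.89 µV

T = 6 °C + 273.15 = 279.15 K
V_n = √(4kTRB)
4kTRB = 4 × 1.38×10⁻²³ × 279.15 × 1.79×10⁴ × 1.30×10⁴ = 3.59×10⁻¹² V²
V_n = √(3.59×10⁻¹²) = 1.89×10⁻⁶ V = 1.89 µV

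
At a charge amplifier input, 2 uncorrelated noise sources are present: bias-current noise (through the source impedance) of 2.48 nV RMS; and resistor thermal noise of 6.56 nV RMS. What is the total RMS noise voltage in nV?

7.01 nV

Uncorrelated sources add in power (mean-square): V_tot = √(ΣV_i²)
V_tot = √[(2.48×10⁻⁹)² + (6.56×10⁻⁹)²] = 7.01×10⁻⁹ V = 7.01 nV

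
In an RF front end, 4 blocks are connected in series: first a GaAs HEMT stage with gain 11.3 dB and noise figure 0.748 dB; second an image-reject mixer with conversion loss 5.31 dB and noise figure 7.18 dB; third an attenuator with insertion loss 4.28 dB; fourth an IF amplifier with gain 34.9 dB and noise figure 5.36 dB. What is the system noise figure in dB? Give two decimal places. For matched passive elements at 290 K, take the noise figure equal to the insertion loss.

Convert to linear (a loss of L dB is a gain of −L dB): F_i = 10^(NF_i/10), G_i = 10^(G_i,dB/10)
  Stage 1: F_1 = 10^(0.748/10) = 1.188, G_1 = 10^(11.3/10) = 13.49
  Stage 2: F_2 = 10^(7.18/10) = 5.224, G_2 = 10^(−5.31/10) = 0.2944
  Stage 3: F_3 = 10^(4.28/10) = 2.679, G_3 = 10^(−4.28/10) = 0.3733
  Stage 4: F_4 = 10^(5.36/10) = 3.436, G_4 = 10^(34.9/10) = 3090
Friis cascade:
  F = 1.188 + (5.224 − 1)/13.49 + (2.679 − 1)/3.972 + (3.436 − 1)/1.483 = 3.567
NF = 10 log₁₀(3.567) = 5.52 dB

5.52 dB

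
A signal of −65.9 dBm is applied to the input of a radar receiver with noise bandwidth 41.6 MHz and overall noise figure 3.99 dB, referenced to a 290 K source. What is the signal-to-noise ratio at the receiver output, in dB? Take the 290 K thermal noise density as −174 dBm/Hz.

27.9 dB

Noise floor: N = −174 + 10 log₁₀(B) + NF
10 log₁₀(4.16×10⁷) = 76.19 dB
N = −174 + 76.19 + 3.99 = −93.82 dBm
SNR = P_sig − N = −65.9 − (−93.82) = 27.92 dB → 27.9 dB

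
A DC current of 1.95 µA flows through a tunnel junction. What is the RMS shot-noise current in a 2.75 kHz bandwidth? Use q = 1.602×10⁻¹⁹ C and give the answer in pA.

41.5 pA

I_n = √(2qI·B)
2qI·B = 2 × 1.602×10⁻¹⁹ × 1.95×10⁻⁶ × 2.75×10³ = 1.72×10⁻²¹ A²
I_n = √(1.72×10⁻²¹) = 4.15×10⁻¹¹ A = 41.5 pA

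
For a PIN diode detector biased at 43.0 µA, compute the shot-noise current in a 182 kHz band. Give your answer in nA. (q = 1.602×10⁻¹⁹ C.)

I_n = √(2qI·B)
2qI·B = 2 × 1.602×10⁻¹⁹ × 4.30×10⁻⁵ × 1.82×10⁵ = 2.51×10⁻¹⁸ A²
I_n = √(2.51×10⁻¹⁸) = 1.58×10⁻⁹ A = 1.58 nA

1.58 nA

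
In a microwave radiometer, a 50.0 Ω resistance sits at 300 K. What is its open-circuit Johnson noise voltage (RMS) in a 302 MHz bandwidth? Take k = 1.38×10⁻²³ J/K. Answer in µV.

V_n = √(4kTRB)
4kTRB = 4 × 1.38×10⁻²³ × 300 × 5.00×10¹ × 3.02×10⁸ = 2.50×10⁻¹⁰ V²
V_n = √(2.50×10⁻¹⁰) = 1.58×10⁻⁵ V = 15.8 µV

15.8 µV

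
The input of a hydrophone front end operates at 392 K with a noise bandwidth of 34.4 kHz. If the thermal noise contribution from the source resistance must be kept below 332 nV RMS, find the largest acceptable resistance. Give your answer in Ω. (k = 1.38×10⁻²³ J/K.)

148 Ω

Johnson–Nyquist: V_n = √(4kTRB) ⇒ R = V_n² / (4kTB)
4kTB = 4 × 1.38×10⁻²³ × 392 × 3.44×10⁴ = 7.44×10⁻¹⁶
R = (3.32×10⁻⁷)² / 7.44×10⁻¹⁶ = 1.48×10² Ω = 148 Ω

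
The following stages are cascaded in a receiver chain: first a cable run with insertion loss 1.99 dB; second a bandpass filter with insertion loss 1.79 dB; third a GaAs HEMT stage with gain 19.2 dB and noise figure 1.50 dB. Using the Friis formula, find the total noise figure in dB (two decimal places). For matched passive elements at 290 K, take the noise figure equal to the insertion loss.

5.28 dB

Convert to linear (a loss of L dB is a gain of −L dB): F_i = 10^(NF_i/10), G_i = 10^(G_i,dB/10)
  Stage 1: F_1 = 10^(1.99/10) = 1.581, G_1 = 10^(−1.99/10) = 0.6324
  Stage 2: F_2 = 10^(1.79/10) = 1.510, G_2 = 10^(−1.79/10) = 0.6622
  Stage 3: F_3 = 10^(1.50/10) = 1.413, G_3 = 10^(19.2/10) = 83.18
Friis cascade:
  F = 1.581 + (1.510 − 1)/0.6324 + (1.413 − 1)/0.4188 = 3.373
NF = 10 log₁₀(3.373) = 5.28 dB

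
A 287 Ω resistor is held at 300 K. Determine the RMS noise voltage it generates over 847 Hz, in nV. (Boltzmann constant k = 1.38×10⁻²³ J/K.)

63.4 nV

V_n = √(4kTRB)
4kTRB = 4 × 1.38×10⁻²³ × 300 × 2.87×10² × 8.47×10² = 4.03×10⁻¹⁵ V²
V_n = √(4.03×10⁻¹⁵) = 6.34×10⁻⁸ V = 63.4 nV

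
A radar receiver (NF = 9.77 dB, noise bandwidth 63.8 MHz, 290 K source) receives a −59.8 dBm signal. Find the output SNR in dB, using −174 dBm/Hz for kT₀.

Noise floor: N = −174 + 10 log₁₀(B) + NF
10 log₁₀(6.38×10⁷) = 78.05 dB
N = −174 + 78.05 + 9.77 = −86.18 dBm
SNR = P_sig − N = −59.8 − (−86.18) = 26.38 dB → 26.4 dB

26.4 dB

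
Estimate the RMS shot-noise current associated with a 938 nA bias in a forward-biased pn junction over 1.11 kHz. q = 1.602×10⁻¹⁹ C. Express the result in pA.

I_n = √(2qI·B)
2qI·B = 2 × 1.602×10⁻¹⁹ × 9.38×10⁻⁷ × 1.11×10³ = 3.34×10⁻²² A²
I_n = √(3.34×10⁻²²) = 1.83×10⁻¹¹ A = 18.3 pA

18.3 pA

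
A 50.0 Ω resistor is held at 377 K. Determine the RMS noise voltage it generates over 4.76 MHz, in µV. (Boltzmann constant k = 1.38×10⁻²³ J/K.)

2.23 µV

V_n = √(4kTRB)
4kTRB = 4 × 1.38×10⁻²³ × 377 × 5.00×10¹ × 4.76×10⁶ = 4.95×10⁻¹² V²
V_n = √(4.95×10⁻¹²) = 2.23×10⁻⁶ V = 2.23 µV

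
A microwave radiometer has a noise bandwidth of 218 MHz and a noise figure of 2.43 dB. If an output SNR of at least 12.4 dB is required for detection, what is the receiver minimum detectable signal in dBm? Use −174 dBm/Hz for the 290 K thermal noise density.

−75.8 dBm

Sensitivity = −174 + 10 log₁₀(B) + NF + SNR_min
= −174 + 83.38 + 2.43 + 12.4
= −75.79 dBm → −75.8 dBm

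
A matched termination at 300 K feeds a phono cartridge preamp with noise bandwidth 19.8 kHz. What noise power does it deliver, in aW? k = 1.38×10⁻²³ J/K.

82.0 aW

P_n = kTB = 1.38×10⁻²³ × 300 × 1.98×10⁴ = 8.20×10⁻¹⁷ W = 82.0 aW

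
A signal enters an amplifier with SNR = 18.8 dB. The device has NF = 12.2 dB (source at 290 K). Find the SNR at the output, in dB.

By definition F = SNR_in/SNR_out, so in dB: SNR_out = SNR_in − NF
SNR_out = 18.8 − 12.2 = 6.6 dB

6.6 dB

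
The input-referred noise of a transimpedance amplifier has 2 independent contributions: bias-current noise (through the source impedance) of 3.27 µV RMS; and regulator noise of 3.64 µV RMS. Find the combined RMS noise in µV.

Uncorrelated sources add in power (mean-square): V_tot = √(ΣV_i²)
V_tot = √[(3.27×10⁻⁶)² + (3.64×10⁻⁶)²] = 4.89×10⁻⁶ V = 4.89 µV

4.89 µV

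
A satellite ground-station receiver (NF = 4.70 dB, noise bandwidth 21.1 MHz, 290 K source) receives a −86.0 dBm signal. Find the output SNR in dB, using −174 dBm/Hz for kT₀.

10.1 dB

Noise floor: N = −174 + 10 log₁₀(B) + NF
10 log₁₀(2.11×10⁷) = 73.24 dB
N = −174 + 73.24 + 4.70 = −96.06 dBm
SNR = P_sig − N = −86.0 − (−96.06) = 10.06 dB → 10.1 dB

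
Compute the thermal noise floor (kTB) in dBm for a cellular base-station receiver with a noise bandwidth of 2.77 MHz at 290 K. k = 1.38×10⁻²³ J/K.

−109.6 dBm

P_n = kTB = 1.38×10⁻²³ × 290 × 2.77×10⁶ = 1.11×10⁻¹⁴ W
In dBm: 10 log₁₀(1.11×10⁻¹⁴ / 10⁻³) = −109.6 dBm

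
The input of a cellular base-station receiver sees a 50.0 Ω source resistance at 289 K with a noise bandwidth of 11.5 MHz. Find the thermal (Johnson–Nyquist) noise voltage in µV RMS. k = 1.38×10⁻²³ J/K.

V_n = √(4kTRB)
4kTRB = 4 × 1.38×10⁻²³ × 289 × 5.00×10¹ × 1.15×10⁷ = 9.17×10⁻¹² V²
V_n = √(9.17×10⁻¹²) = 3.03×10⁻⁶ V = 3.03 µV

3.03 µV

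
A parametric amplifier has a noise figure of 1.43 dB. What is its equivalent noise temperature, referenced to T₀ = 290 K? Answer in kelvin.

F = 10^(1.43/10) = 1.38995
T_e = (F − 1)·T₀ = (1.38995 − 1) × 290 = 113 K

113 K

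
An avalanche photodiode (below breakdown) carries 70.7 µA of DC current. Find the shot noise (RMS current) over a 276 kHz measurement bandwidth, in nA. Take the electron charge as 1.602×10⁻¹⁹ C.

2.50 nA

I_n = √(2qI·B)
2qI·B = 2 × 1.602×10⁻¹⁹ × 7.07×10⁻⁵ × 2.76×10⁵ = 6.25×10⁻¹⁸ A²
I_n = √(6.25×10⁻¹⁸) = 2.50×10⁻⁹ A = 2.50 nA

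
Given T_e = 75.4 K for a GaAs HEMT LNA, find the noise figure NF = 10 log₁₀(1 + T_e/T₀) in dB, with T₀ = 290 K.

1.00 dB

F = 1 + T_e/T₀ = 1 + 75.4/290 = 1.26
NF = 10 log₁₀(1.26) = 1.00 dB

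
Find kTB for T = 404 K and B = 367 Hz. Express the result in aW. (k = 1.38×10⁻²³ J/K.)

P_n = kTB = 1.38×10⁻²³ × 404 × 3.67×10² = 2.05×10⁻¹⁸ W = 2.05 aW

2.05 aW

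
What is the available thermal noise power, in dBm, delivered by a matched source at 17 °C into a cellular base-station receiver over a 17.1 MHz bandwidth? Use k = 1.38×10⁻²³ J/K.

T = 17 °C + 273.15 = 290.15 K
P_n = kTB = 1.38×10⁻²³ × 290.15 × 1.71×10⁷ = 6.85×10⁻¹⁴ W
In dBm: 10 log₁₀(6.85×10⁻¹⁴ / 10⁻³) = −101.6 dBm

−101.6 dBm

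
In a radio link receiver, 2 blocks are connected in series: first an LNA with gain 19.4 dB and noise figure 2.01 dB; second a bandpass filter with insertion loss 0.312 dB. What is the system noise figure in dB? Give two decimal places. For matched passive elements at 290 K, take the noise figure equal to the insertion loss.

Convert to linear (a loss of L dB is a gain of −L dB): F_i = 10^(NF_i/10), G_i = 10^(G_i,dB/10)
  Stage 1: F_1 = 10^(2.01/10) = 1.589, G_1 = 10^(19.4/10) = 87.10
  Stage 2: F_2 = 10^(0.312/10) = 1.074, G_2 = 10^(−0.312/10) = 0.9307
Friis cascade:
  F = 1.589 + (1.074 − 1)/87.10 = 1.589
NF = 10 log₁₀(1.589) = 2.01 dB

2.01 dB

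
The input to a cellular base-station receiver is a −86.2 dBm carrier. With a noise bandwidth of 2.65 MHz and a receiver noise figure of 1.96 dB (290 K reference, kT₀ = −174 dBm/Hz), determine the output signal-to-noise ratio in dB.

Noise floor: N = −174 + 10 log₁₀(B) + NF
10 log₁₀(2.65×10⁶) = 64.23 dB
N = −174 + 64.23 + 1.96 = −107.81 dBm
SNR = P_sig − N = −86.2 − (−107.81) = 21.61 dB → 21.6 dB

21.6 dB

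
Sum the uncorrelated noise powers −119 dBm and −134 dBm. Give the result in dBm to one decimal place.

−118.9 dBm

Convert to linear, add, convert back:
P₁ = 1.26×10⁻¹⁵ W, P₂ = 3.98×10⁻¹⁷ W
P_tot = 1.30×10⁻¹⁵ W → 10 log₁₀(P_tot / 10⁻³) = −118.9 dBm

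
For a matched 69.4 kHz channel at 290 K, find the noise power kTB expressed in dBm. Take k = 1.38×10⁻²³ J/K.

−125.6 dBm

P_n = kTB = 1.38×10⁻²³ × 290 × 6.94×10⁴ = 2.78×10⁻¹⁶ W
In dBm: 10 log₁₀(2.78×10⁻¹⁶ / 10⁻³) = −125.6 dBm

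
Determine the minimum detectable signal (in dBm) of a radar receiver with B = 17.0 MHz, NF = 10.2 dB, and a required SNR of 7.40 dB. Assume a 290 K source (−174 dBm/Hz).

−84.1 dBm

Sensitivity = −174 + 10 log₁₀(B) + NF + SNR_min
= −174 + 72.3 + 10.2 + 7.40
= −84.10 dBm → −84.1 dBm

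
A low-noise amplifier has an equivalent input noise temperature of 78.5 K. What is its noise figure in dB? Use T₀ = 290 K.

F = 1 + T_e/T₀ = 1 + 78.5/290 = 1.27069
NF = 10 log₁₀(1.27069) = 1.04 dB

1.04 dB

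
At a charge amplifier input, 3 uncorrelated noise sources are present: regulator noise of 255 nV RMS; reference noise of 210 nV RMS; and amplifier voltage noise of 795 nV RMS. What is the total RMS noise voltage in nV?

Uncorrelated sources add in power (mean-square): V_tot = √(ΣV_i²)
V_tot = √[(2.55×10⁻⁷)² + (2.10×10⁻⁷)² + (7.95×10⁻⁷)²] = 8.61×10⁻⁷ V = 861 nV

861 nV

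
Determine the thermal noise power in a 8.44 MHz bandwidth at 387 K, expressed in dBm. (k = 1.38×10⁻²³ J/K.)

−103.5 dBm

P_n = kTB = 1.38×10⁻²³ × 387 × 8.44×10⁶ = 4.51×10⁻¹⁴ W
In dBm: 10 log₁₀(4.51×10⁻¹⁴ / 10⁻³) = −103.5 dBm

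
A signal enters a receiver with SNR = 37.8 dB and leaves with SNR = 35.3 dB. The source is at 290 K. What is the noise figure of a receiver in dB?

2.5 dB

NF (dB) = SNR_in(dB) − SNR_out(dB) when the source is at T₀
NF = 37.8 − 35.3 = 2.5 dB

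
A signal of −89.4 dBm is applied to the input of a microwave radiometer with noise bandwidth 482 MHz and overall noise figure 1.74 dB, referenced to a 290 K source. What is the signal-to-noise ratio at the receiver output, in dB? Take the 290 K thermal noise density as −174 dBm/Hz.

Noise floor: N = −174 + 10 log₁₀(B) + NF
10 log₁₀(4.82×10⁸) = 86.83 dB
N = −174 + 86.83 + 1.74 = −85.43 dBm
SNR = P_sig − N = −89.4 − (−85.43) = −3.97 dB → −4.0 dB

−4.0 dB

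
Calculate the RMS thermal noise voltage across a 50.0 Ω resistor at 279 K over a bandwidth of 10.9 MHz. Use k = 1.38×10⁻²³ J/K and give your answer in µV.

2.90 µV

V_n = √(4kTRB)
4kTRB = 4 × 1.38×10⁻²³ × 279 × 5.00×10¹ × 1.09×10⁷ = 8.39×10⁻¹² V²
V_n = √(8.39×10⁻¹²) = 2.90×10⁻⁶ V = 2.90 µV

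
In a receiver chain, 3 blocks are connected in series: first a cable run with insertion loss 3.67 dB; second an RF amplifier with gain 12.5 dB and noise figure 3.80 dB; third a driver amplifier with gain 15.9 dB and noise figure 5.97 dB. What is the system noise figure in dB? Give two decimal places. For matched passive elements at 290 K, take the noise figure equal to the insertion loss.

7.76 dB

Convert to linear (a loss of L dB is a gain of −L dB): F_i = 10^(NF_i/10), G_i = 10^(G_i,dB/10)
  Stage 1: F_1 = 10^(3.67/10) = 2.328, G_1 = 10^(−3.67/10) = 0.4295
  Stage 2: F_2 = 10^(3.80/10) = 2.399, G_2 = 10^(12.5/10) = 17.78
  Stage 3: F_3 = 10^(5.97/10) = 3.954, G_3 = 10^(15.9/10) = 38.90
Friis cascade:
  F = 2.328 + (2.399 − 1)/0.4295 + (3.954 − 1)/7.638 = 5.971
NF = 10 log₁₀(5.971) = 7.76 dB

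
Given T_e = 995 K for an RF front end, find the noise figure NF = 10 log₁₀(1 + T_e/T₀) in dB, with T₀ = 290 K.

F = 1 + T_e/T₀ = 1 + 995/290 = 4.43103
NF = 10 log₁₀(4.43103) = 6.47 dB

6.47 dB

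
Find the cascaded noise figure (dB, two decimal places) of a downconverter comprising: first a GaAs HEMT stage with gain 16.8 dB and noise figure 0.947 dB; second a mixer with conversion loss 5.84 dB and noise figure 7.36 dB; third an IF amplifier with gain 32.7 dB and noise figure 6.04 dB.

Convert to linear (a loss of L dB is a gain of −L dB): F_i = 10^(NF_i/10), G_i = 10^(G_i,dB/10)
  Stage 1: F_1 = 10^(0.947/10) = 1.244, G_1 = 10^(16.8/10) = 47.86
  Stage 2: F_2 = 10^(7.36/10) = 5.445, G_2 = 10^(−5.84/10) = 0.2606
  Stage 3: F_3 = 10^(6.04/10) = 4.018, G_3 = 10^(32.7/10) = 1862
Friis cascade:
  F = 1.244 + (5.445 − 1)/47.86 + (4.018 − 1)/12.47 = 1.578
NF = 10 log₁₀(1.578) = 1.98 dB

1.98 dB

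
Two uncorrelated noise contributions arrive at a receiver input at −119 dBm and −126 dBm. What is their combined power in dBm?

Convert to linear, add, convert back:
P₁ = 1.26×10⁻¹⁵ W, P₂ = 2.51×10⁻¹⁶ W
P_tot = 1.51×10⁻¹⁵ W → 10 log₁₀(P_tot / 10⁻³) = −118.2 dBm

−118.2 dBm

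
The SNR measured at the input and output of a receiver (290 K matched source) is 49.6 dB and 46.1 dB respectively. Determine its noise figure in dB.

NF (dB) = SNR_in(dB) − SNR_out(dB) when the source is at T₀
NF = 49.6 − 46.1 = 3.5 dB

3.5 dB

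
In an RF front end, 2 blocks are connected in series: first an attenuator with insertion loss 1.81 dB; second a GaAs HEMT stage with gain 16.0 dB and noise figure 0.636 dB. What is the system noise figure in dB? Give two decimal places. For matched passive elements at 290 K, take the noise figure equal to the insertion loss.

2.45 dB

Convert to linear (a loss of L dB is a gain of −L dB): F_i = 10^(NF_i/10), G_i = 10^(G_i,dB/10)
  Stage 1: F_1 = 10^(1.81/10) = 1.517, G_1 = 10^(−1.81/10) = 0.6592
  Stage 2: F_2 = 10^(0.636/10) = 1.158, G_2 = 10^(16.0/10) = 39.81
Friis cascade:
  F = 1.517 + (1.158 − 1)/0.6592 = 1.756
NF = 10 log₁₀(1.756) = 2.45 dB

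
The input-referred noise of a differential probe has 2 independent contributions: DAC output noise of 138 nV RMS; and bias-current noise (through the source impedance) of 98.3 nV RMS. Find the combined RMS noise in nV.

Uncorrelated sources add in power (mean-square): V_tot = √(ΣV_i²)
V_tot = √[(1.38×10⁻⁷)² + (9.83×10⁻⁸)²] = 1.69×10⁻⁷ V = 169 nV

169 nV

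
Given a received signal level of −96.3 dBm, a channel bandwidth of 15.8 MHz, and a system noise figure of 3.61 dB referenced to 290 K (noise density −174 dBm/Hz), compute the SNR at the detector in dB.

2.1 dB

Noise floor: N = −174 + 10 log₁₀(B) + NF
10 log₁₀(1.58×10⁷) = 71.99 dB
N = −174 + 71.99 + 3.61 = −98.40 dBm
SNR = P_sig − N = −96.3 − (−98.40) = 2.10 dB → 2.1 dB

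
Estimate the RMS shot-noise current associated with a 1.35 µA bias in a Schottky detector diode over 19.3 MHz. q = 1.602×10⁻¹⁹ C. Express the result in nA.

2.89 nA

I_n = √(2qI·B)
2qI·B = 2 × 1.602×10⁻¹⁹ × 1.35×10⁻⁶ × 1.93×10⁷ = 8.35×10⁻¹⁸ A²
I_n = √(8.35×10⁻¹⁸) = 2.89×10⁻⁹ A = 2.89 nA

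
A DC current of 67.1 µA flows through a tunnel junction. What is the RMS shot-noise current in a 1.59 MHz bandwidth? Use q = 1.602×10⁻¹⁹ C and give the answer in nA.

5.85 nA

I_n = √(2qI·B)
2qI·B = 2 × 1.602×10⁻¹⁹ × 6.71×10⁻⁵ × 1.59×10⁶ = 3.42×10⁻¹⁷ A²
I_n = √(3.42×10⁻¹⁷) = 5.85×10⁻⁹ A = 5.85 nA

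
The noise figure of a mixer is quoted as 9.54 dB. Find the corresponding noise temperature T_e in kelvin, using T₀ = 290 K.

2319 K

F = 10^(9.54/10) = 8.99498
T_e = (F − 1)·T₀ = (8.99498 − 1) × 290 = 2319 K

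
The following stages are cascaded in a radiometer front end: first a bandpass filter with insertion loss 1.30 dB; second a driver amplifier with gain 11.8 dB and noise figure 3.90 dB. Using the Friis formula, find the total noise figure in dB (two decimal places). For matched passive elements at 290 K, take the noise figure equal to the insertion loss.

Convert to linear (a loss of L dB is a gain of −L dB): F_i = 10^(NF_i/10), G_i = 10^(G_i,dB/10)
  Stage 1: F_1 = 10^(1.30/10) = 1.349, G_1 = 10^(−1.30/10) = 0.7413
  Stage 2: F_2 = 10^(3.90/10) = 2.455, G_2 = 10^(11.8/10) = 15.14
Friis cascade:
  F = 1.349 + (2.455 − 1)/0.7413 = 3.311
NF = 10 log₁₀(3.311) = 5.20 dB

5.20 dB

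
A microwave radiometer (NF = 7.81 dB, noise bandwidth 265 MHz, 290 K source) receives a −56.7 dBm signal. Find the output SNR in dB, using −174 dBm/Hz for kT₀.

25.3 dB

Noise floor: N = −174 + 10 log₁₀(B) + NF
10 log₁₀(2.65×10⁸) = 84.23 dB
N = −174 + 84.23 + 7.81 = −81.96 dBm
SNR = P_sig − N = −56.7 − (−81.96) = 25.26 dB → 25.3 dB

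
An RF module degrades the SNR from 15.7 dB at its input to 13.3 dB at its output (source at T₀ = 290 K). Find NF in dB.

NF (dB) = SNR_in(dB) − SNR_out(dB) when the source is at T₀
NF = 15.7 − 13.3 = 2.4 dB

2.4 dB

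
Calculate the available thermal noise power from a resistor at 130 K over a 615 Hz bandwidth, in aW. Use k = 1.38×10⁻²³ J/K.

1.10 aW

P_n = kTB = 1.38×10⁻²³ × 130 × 6.15×10² = 1.10×10⁻¹⁸ W = 1.10 aW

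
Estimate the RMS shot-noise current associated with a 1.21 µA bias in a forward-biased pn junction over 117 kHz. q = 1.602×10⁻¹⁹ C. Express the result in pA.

I_n = √(2qI·B)
2qI·B = 2 × 1.602×10⁻¹⁹ × 1.21×10⁻⁶ × 1.17×10⁵ = 4.54×10⁻²⁰ A²
I_n = √(4.54×10⁻²⁰) = 2.13×10⁻¹⁰ A = 213 pA

213 pA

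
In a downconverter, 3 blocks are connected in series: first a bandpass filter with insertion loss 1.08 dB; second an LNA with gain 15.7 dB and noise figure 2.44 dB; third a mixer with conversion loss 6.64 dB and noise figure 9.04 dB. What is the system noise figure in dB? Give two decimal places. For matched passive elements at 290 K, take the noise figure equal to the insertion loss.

3.96 dB

Convert to linear (a loss of L dB is a gain of −L dB): F_i = 10^(NF_i/10), G_i = 10^(G_i,dB/10)
  Stage 1: F_1 = 10^(1.08/10) = 1.282, G_1 = 10^(−1.08/10) = 0.7798
  Stage 2: F_2 = 10^(2.44/10) = 1.754, G_2 = 10^(15.7/10) = 37.15
  Stage 3: F_3 = 10^(9.04/10) = 8.017, G_3 = 10^(−6.64/10) = 0.2168
Friis cascade:
  F = 1.282 + (1.754 − 1)/0.7798 + (8.017 − 1)/28.97 = 2.491
NF = 10 log₁₀(2.491) = 3.96 dB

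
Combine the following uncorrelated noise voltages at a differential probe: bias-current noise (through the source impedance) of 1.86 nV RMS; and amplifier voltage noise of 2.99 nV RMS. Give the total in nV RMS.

Uncorrelated sources add in power (mean-square): V_tot = √(ΣV_i²)
V_tot = √[(1.86×10⁻⁹)² + (2.99×10⁻⁹)²] = 3.52×10⁻⁹ V = 3.52 nV

3.52 nV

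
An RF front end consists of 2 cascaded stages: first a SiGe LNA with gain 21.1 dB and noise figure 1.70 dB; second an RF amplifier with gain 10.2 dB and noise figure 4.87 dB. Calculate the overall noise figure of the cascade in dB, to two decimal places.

Convert to linear (a loss of L dB is a gain of −L dB): F_i = 10^(NF_i/10), G_i = 10^(G_i,dB/10)
  Stage 1: F_1 = 10^(1.70/10) = 1.479, G_1 = 10^(21.1/10) = 128.8
  Stage 2: F_2 = 10^(4.87/10) = 3.069, G_2 = 10^(10.2/10) = 10.47
Friis cascade:
  F = 1.479 + (3.069 − 1)/128.8 = 1.495
NF = 10 log₁₀(1.495) = 1.75 dB

1.75 dB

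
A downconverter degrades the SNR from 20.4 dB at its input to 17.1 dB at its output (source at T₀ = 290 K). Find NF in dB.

3.3 dB

NF (dB) = SNR_in(dB) − SNR_out(dB) when the source is at T₀
NF = 20.4 − 17.1 = 3.3 dB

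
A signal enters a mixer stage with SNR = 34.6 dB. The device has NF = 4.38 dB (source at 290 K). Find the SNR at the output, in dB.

By definition F = SNR_in/SNR_out, so in dB: SNR_out = SNR_in − NF
SNR_out = 34.6 − 4.38 = 30.22 dB

30.22 dB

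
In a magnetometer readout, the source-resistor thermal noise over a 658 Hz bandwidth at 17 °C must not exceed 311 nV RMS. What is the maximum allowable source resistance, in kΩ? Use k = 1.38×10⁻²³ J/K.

9.18 kΩ

T = 17 °C + 273.15 = 290.15 K
Johnson–Nyquist: V_n = √(4kTRB) ⇒ R = V_n² / (4kTB)
4kTB = 4 × 1.38×10⁻²³ × 290.15 × 6.58×10² = 1.05×10⁻¹⁷
R = (3.11×10⁻⁷)² / 1.05×10⁻¹⁷ = 9.18×10³ Ω = 9.18 kΩ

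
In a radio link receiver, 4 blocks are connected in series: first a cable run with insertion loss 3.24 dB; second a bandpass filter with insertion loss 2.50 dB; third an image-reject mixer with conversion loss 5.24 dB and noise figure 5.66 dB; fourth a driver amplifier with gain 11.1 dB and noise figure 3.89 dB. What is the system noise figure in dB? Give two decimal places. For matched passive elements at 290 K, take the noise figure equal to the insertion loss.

Convert to linear (a loss of L dB is a gain of −L dB): F_i = 10^(NF_i/10), G_i = 10^(G_i,dB/10)
  Stage 1: F_1 = 10^(3.24/10) = 2.109, G_1 = 10^(−3.24/10) = 0.4742
  Stage 2: F_2 = 10^(2.50/10) = 1.778, G_2 = 10^(−2.50/10) = 0.5623
  Stage 3: F_3 = 10^(5.66/10) = 3.681, G_3 = 10^(−5.24/10) = 0.2992
  Stage 4: F_4 = 10^(3.89/10) = 2.449, G_4 = 10^(11.1/10) = 12.88
Friis cascade:
  F = 2.109 + (1.778 − 1)/0.4742 + (3.681 − 1)/0.2667 + (2.449 − 1)/0.07980 = 31.96
NF = 10 log₁₀(31.96) = 15.05 dB

15.05 dB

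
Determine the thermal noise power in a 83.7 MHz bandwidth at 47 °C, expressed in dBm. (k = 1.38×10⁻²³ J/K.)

T = 47 °C + 273.15 = 320.15 K
P_n = kTB = 1.38×10⁻²³ × 320.15 × 8.37×10⁷ = 3.70×10⁻¹³ W
In dBm: 10 log₁₀(3.70×10⁻¹³ / 10⁻³) = −94.3 dBm

−94.3 dBm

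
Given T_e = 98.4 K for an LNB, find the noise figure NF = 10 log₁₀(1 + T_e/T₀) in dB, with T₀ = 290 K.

1.27 dB

F = 1 + T_e/T₀ = 1 + 98.4/290 = 1.33931
NF = 10 log₁₀(1.33931) = 1.27 dB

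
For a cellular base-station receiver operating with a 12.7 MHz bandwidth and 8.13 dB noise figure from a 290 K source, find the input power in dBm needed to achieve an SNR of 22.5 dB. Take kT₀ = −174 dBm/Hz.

Sensitivity = −174 + 10 log₁₀(B) + NF + SNR_min
= −174 + 71.04 + 8.13 + 22.5
= −72.33 dBm → −72.3 dBm

−72.3 dBm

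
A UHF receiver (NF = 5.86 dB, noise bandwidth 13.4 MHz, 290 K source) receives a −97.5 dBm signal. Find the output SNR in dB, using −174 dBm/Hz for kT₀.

Noise floor: N = −174 + 10 log₁₀(B) + NF
10 log₁₀(1.34×10⁷) = 71.27 dB
N = −174 + 71.27 + 5.86 = −96.87 dBm
SNR = P_sig − N = −97.5 − (−96.87) = −0.63 dB → −0.6 dB

−0.6 dB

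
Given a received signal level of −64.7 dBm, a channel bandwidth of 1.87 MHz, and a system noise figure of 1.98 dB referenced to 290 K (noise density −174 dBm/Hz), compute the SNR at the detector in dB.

44.6 dB

Noise floor: N = −174 + 10 log₁₀(B) + NF
10 log₁₀(1.87×10⁶) = 62.72 dB
N = −174 + 62.72 + 1.98 = −109.30 dBm
SNR = P_sig − N = −64.7 − (−109.30) = 44.60 dB → 44.6 dB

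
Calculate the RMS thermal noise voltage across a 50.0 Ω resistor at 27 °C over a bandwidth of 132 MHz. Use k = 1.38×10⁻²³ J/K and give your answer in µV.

T = 27 °C + 273.15 = 300.15 K
V_n = √(4kTRB)
4kTRB = 4 × 1.38×10⁻²³ × 300.15 × 5.00×10¹ × 1.32×10⁸ = 1.09×10⁻¹⁰ V²
V_n = √(1.09×10⁻¹⁰) = 1.05×10⁻⁵ V = 10.5 µV

10.5 µV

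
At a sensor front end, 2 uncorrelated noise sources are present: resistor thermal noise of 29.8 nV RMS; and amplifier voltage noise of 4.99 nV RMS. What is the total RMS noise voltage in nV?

Uncorrelated sources add in power (mean-square): V_tot = √(ΣV_i²)
V_tot = √[(2.98×10⁻⁸)² + (4.99×10⁻⁹)²] = 3.02×10⁻⁸ V = 30.2 nV

30.2 nV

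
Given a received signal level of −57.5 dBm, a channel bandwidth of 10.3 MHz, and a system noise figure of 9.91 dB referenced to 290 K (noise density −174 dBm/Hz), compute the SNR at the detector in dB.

36.5 dB

Noise floor: N = −174 + 10 log₁₀(B) + NF
10 log₁₀(1.03×10⁷) = 70.13 dB
N = −174 + 70.13 + 9.91 = −93.96 dBm
SNR = P_sig − N = −57.5 − (−93.96) = 36.46 dB → 36.5 dB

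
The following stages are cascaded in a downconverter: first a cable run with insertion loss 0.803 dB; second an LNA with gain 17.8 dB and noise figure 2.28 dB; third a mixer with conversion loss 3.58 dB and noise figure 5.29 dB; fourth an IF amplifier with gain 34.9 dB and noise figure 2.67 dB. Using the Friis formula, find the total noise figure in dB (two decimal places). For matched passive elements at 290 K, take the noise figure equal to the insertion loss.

3.26 dB

Convert to linear (a loss of L dB is a gain of −L dB): F_i = 10^(NF_i/10), G_i = 10^(G_i,dB/10)
  Stage 1: F_1 = 10^(0.803/10) = 1.203, G_1 = 10^(−0.803/10) = 0.8312
  Stage 2: F_2 = 10^(2.28/10) = 1.690, G_2 = 10^(17.8/10) = 60.26
  Stage 3: F_3 = 10^(5.29/10) = 3.381, G_3 = 10^(−3.58/10) = 0.4385
  Stage 4: F_4 = 10^(2.67/10) = 1.849, G_4 = 10^(34.9/10) = 3090
Friis cascade:
  F = 1.203 + (1.690 − 1)/0.8312 + (3.381 − 1)/50.08 + (1.849 − 1)/21.96 = 2.120
NF = 10 log₁₀(2.120) = 3.26 dB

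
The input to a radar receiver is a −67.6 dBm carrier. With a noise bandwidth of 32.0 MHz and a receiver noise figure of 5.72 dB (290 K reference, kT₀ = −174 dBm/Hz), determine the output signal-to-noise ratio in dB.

25.6 dB

Noise floor: N = −174 + 10 log₁₀(B) + NF
10 log₁₀(3.20×10⁷) = 75.05 dB
N = −174 + 75.05 + 5.72 = −93.23 dBm
SNR = P_sig − N = −67.6 − (−93.23) = 25.63 dB → 25.6 dB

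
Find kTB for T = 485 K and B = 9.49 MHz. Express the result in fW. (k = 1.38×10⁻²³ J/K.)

P_n = kTB = 1.38×10⁻²³ × 485 × 9.49×10⁶ = 6.35×10⁻¹⁴ W = 63.5 fW

63.5 fW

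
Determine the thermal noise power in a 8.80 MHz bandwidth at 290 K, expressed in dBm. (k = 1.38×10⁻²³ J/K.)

P_n = kTB = 1.38×10⁻²³ × 290 × 8.80×10⁶ = 3.52×10⁻¹⁴ W
In dBm: 10 log₁₀(3.52×10⁻¹⁴ / 10⁻³) = −104.5 dBm

−104.5 dBm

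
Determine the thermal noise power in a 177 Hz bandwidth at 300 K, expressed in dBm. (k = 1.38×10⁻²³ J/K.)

P_n = kTB = 1.38×10⁻²³ × 300 × 1.77×10² = 7.33×10⁻¹⁹ W
In dBm: 10 log₁₀(7.33×10⁻¹⁹ / 10⁻³) = −151.4 dBm

−151.4 dBm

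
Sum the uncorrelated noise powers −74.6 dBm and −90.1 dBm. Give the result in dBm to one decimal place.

Convert to linear, add, convert back:
P₁ = 3.47×10⁻¹¹ W, P₂ = 9.77×10⁻¹³ W
P_tot = 3.57×10⁻¹¹ W → 10 log₁₀(P_tot / 10⁻³) = −74.5 dBm

−74.5 dBm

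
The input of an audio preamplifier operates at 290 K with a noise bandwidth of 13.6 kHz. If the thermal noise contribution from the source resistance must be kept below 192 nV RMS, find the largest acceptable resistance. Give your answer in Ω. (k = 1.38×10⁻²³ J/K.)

Johnson–Nyquist: V_n = √(4kTRB) ⇒ R = V_n² / (4kTB)
4kTB = 4 × 1.38×10⁻²³ × 290 × 1.36×10⁴ = 2.18×10⁻¹⁶
R = (1.92×10⁻⁷)² / 2.18×10⁻¹⁶ = 1.69×10² Ω = 169 Ω

169 Ω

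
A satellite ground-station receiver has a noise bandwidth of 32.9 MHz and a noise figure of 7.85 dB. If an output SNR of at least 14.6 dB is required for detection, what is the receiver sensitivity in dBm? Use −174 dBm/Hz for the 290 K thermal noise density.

Sensitivity = −174 + 10 log₁₀(B) + NF + SNR_min
= −174 + 75.17 + 7.85 + 14.6
= −76.38 dBm → −76.4 dBm

−76.4 dBm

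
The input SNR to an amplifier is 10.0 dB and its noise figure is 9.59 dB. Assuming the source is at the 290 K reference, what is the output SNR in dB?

0.41 dB

By definition F = SNR_in/SNR_out, so in dB: SNR_out = SNR_in − NF
SNR_out = 10.0 − 9.59 = 0.41 dB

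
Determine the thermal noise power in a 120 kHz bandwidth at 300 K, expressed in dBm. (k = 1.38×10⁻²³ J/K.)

−123.0 dBm

P_n = kTB = 1.38×10⁻²³ × 300 × 1.20×10⁵ = 4.97×10⁻¹⁶ W
In dBm: 10 log₁₀(4.97×10⁻¹⁶ / 10⁻³) = −123.0 dBm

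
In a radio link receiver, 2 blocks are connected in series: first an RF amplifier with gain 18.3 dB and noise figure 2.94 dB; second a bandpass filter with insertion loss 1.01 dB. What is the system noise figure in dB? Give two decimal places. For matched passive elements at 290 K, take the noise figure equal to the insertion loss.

2.95 dB

Convert to linear (a loss of L dB is a gain of −L dB): F_i = 10^(NF_i/10), G_i = 10^(G_i,dB/10)
  Stage 1: F_1 = 10^(2.94/10) = 1.968, G_1 = 10^(18.3/10) = 67.61
  Stage 2: F_2 = 10^(1.01/10) = 1.262, G_2 = 10^(−1.01/10) = 0.7925
Friis cascade:
  F = 1.968 + (1.262 − 1)/67.61 = 1.972
NF = 10 log₁₀(1.972) = 2.95 dB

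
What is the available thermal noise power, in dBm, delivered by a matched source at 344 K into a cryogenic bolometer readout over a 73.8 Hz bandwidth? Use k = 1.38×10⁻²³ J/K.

P_n = kTB = 1.38×10⁻²³ × 344 × 7.38×10¹ = 3.50×10⁻¹⁹ W
In dBm: 10 log₁₀(3.50×10⁻¹⁹ / 10⁻³) = −154.6 dBm

−154.6 dBm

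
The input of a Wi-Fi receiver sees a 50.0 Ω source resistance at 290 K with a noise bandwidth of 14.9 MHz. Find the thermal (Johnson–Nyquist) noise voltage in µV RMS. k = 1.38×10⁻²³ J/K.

3.45 µV

V_n = √(4kTRB)
4kTRB = 4 × 1.38×10⁻²³ × 290 × 5.00×10¹ × 1.49×10⁷ = 1.19×10⁻¹¹ V²
V_n = √(1.19×10⁻¹¹) = 3.45×10⁻⁶ V = 3.45 µV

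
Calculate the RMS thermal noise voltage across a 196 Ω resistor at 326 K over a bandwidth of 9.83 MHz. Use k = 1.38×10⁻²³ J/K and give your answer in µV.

5.89 µV

V_n = √(4kTRB)
4kTRB = 4 × 1.38×10⁻²³ × 326 × 1.96×10² × 9.83×10⁶ = 3.47×10⁻¹¹ V²
V_n = √(3.47×10⁻¹¹) = 5.89×10⁻⁶ V = 5.89 µV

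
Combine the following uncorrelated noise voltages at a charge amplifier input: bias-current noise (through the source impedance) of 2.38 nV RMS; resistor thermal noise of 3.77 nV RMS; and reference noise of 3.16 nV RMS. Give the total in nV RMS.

5.46 nV

Uncorrelated sources add in power (mean-square): V_tot = √(ΣV_i²)
V_tot = √[(2.38×10⁻⁹)² + (3.77×10⁻⁹)² + (3.16×10⁻⁹)²] = 5.46×10⁻⁹ V = 5.46 nV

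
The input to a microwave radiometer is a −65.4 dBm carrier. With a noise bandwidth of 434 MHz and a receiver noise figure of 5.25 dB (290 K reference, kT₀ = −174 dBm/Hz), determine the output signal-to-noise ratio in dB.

Noise floor: N = −174 + 10 log₁₀(B) + NF
10 log₁₀(4.34×10⁸) = 86.37 dB
N = −174 + 86.37 + 5.25 = −82.38 dBm
SNR = P_sig − N = −65.4 − (−82.38) = 16.98 dB → 17.0 dB

17.0 dB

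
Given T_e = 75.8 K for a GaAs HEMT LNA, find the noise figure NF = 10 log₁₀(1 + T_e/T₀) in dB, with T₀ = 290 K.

1.01 dB

F = 1 + T_e/T₀ = 1 + 75.8/290 = 1.26138
NF = 10 log₁₀(1.26138) = 1.01 dB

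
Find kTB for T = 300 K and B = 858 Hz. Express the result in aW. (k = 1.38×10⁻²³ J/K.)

3.55 aW

P_n = kTB = 1.38×10⁻²³ × 300 × 8.58×10² = 3.55×10⁻¹⁸ W = 3.55 aW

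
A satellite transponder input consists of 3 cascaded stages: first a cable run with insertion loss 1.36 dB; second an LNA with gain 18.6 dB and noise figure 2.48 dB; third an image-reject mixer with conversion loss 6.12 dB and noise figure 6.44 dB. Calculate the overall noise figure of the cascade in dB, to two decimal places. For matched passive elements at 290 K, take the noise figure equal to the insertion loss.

3.95 dB

Convert to linear (a loss of L dB is a gain of −L dB): F_i = 10^(NF_i/10), G_i = 10^(G_i,dB/10)
  Stage 1: F_1 = 10^(1.36/10) = 1.368, G_1 = 10^(−1.36/10) = 0.7311
  Stage 2: F_2 = 10^(2.48/10) = 1.770, G_2 = 10^(18.6/10) = 72.44
  Stage 3: F_3 = 10^(6.44/10) = 4.406, G_3 = 10^(−6.12/10) = 0.2443
Friis cascade:
  F = 1.368 + (1.770 − 1)/0.7311 + (4.406 − 1)/52.97 = 2.485
NF = 10 log₁₀(2.485) = 3.95 dB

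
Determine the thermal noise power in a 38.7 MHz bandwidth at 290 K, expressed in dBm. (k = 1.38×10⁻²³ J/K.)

−98.1 dBm

P_n = kTB = 1.38×10⁻²³ × 290 × 3.87×10⁷ = 1.55×10⁻¹³ W
In dBm: 10 log₁₀(1.55×10⁻¹³ / 10⁻³) = −98.1 dBm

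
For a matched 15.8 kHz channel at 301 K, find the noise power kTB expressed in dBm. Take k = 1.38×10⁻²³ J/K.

−131.8 dBm

P_n = kTB = 1.38×10⁻²³ × 301 × 1.58×10⁴ = 6.56×10⁻¹⁷ W
In dBm: 10 log₁₀(6.56×10⁻¹⁷ / 10⁻³) = −131.8 dBm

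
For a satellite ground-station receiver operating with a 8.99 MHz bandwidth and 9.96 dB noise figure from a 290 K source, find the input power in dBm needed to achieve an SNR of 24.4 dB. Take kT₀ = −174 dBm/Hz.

−70.1 dBm

Sensitivity = −174 + 10 log₁₀(B) + NF + SNR_min
= −174 + 69.54 + 9.96 + 24.4
= −70.10 dBm → −70.1 dBm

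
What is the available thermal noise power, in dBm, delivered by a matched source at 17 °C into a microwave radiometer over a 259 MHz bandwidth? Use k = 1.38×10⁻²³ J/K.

T = 17 °C + 273.15 = 290.15 K
P_n = kTB = 1.38×10⁻²³ × 290.15 × 2.59×10⁸ = 1.04×10⁻¹² W
In dBm: 10 log₁₀(1.04×10⁻¹² / 10⁻³) = −89.8 dBm

−89.8 dBm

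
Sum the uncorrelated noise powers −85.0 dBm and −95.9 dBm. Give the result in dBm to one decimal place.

Convert to linear, add, convert back:
P₁ = 3.16×10⁻¹² W, P₂ = 2.57×10⁻¹³ W
P_tot = 3.42×10⁻¹² W → 10 log₁₀(P_tot / 10⁻³) = −84.7 dBm

−84.7 dBm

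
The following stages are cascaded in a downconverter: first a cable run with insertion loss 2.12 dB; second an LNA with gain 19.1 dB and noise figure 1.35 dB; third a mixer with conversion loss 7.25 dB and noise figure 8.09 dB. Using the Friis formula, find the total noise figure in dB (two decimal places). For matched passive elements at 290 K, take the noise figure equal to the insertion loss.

Convert to linear (a loss of L dB is a gain of −L dB): F_i = 10^(NF_i/10), G_i = 10^(G_i,dB/10)
  Stage 1: F_1 = 10^(2.12/10) = 1.629, G_1 = 10^(−2.12/10) = 0.6138
  Stage 2: F_2 = 10^(1.35/10) = 1.365, G_2 = 10^(19.1/10) = 81.28
  Stage 3: F_3 = 10^(8.09/10) = 6.442, G_3 = 10^(−7.25/10) = 0.1884
Friis cascade:
  F = 1.629 + (1.365 − 1)/0.6138 + (6.442 − 1)/49.89 = 2.332
NF = 10 log₁₀(2.332) = 3.68 dB

3.68 dB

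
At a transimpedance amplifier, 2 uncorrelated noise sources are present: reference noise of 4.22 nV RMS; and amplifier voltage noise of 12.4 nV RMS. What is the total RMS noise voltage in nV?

13.1 nV

Uncorrelated sources add in power (mean-square): V_tot = √(ΣV_i²)
V_tot = √[(4.22×10⁻⁹)² + (1.24×10⁻⁸)²] = 1.31×10⁻⁸ V = 13.1 nV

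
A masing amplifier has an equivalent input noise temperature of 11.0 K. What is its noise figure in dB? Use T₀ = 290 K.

F = 1 + T_e/T₀ = 1 + 11.0/290 = 1.03793
NF = 10 log₁₀(1.03793) = 0.162 dB

0.162 dB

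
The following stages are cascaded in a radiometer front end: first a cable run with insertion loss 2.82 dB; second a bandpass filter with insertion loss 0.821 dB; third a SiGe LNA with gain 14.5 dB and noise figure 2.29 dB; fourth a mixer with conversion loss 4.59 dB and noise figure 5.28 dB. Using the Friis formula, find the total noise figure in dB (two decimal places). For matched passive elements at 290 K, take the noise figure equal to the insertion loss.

Convert to linear (a loss of L dB is a gain of −L dB): F_i = 10^(NF_i/10), G_i = 10^(G_i,dB/10)
  Stage 1: F_1 = 10^(2.82/10) = 1.914, G_1 = 10^(−2.82/10) = 0.5224
  Stage 2: F_2 = 10^(0.821/10) = 1.208, G_2 = 10^(−0.821/10) = 0.8278
  Stage 3: F_3 = 10^(2.29/10) = 1.694, G_3 = 10^(14.5/10) = 28.18
  Stage 4: F_4 = 10^(5.28/10) = 3.373, G_4 = 10^(−4.59/10) = 0.3475
Friis cascade:
  F = 1.914 + (1.208 − 1)/0.5224 + (1.694 − 1)/0.4324 + (3.373 − 1)/12.19 = 4.113
NF = 10 log₁₀(4.113) = 6.14 dB

6.14 dB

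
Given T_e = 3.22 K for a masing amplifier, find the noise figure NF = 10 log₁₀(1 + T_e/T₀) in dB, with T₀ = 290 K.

0.048 dB

F = 1 + T_e/T₀ = 1 + 3.22/290 = 1.0111
NF = 10 log₁₀(1.0111) = 0.048 dB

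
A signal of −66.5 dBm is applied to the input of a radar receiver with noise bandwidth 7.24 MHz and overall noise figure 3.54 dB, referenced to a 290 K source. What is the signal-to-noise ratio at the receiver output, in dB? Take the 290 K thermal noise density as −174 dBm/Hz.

Noise floor: N = −174 + 10 log₁₀(B) + NF
10 log₁₀(7.24×10⁶) = 68.6 dB
N = −174 + 68.6 + 3.54 = −101.86 dBm
SNR = P_sig − N = −66.5 − (−101.86) = 35.36 dB → 35.4 dB

35.4 dB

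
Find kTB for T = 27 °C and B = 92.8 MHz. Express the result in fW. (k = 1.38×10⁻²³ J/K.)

T = 27 °C + 273.15 = 300.15 K
P_n = kTB = 1.38×10⁻²³ × 300.15 × 9.28×10⁷ = 3.84×10⁻¹³ W = 384 fW

384 fW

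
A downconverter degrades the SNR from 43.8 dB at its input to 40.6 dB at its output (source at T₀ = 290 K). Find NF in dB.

NF (dB) = SNR_in(dB) − SNR_out(dB) when the source is at T₀
NF = 43.8 − 40.6 = 3.2 dB

3.2 dB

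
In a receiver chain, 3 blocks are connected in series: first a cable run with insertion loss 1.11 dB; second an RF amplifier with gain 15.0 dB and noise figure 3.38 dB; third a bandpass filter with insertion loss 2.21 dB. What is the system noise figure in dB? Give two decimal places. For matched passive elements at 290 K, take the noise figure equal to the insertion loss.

Convert to linear (a loss of L dB is a gain of −L dB): F_i = 10^(NF_i/10), G_i = 10^(G_i,dB/10)
  Stage 1: F_1 = 10^(1.11/10) = 1.291, G_1 = 10^(−1.11/10) = 0.7745
  Stage 2: F_2 = 10^(3.38/10) = 2.178, G_2 = 10^(15.0/10) = 31.62
  Stage 3: F_3 = 10^(2.21/10) = 1.663, G_3 = 10^(−2.21/10) = 0.6012
Friis cascade:
  F = 1.291 + (2.178 − 1)/0.7745 + (1.663 − 1)/24.49 = 2.839
NF = 10 log₁₀(2.839) = 4.53 dB

4.53 dB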